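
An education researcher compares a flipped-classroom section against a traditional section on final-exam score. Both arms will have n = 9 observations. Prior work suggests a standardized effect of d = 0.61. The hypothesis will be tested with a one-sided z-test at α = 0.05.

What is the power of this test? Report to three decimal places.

Power ≈ 0.363

Noncentrality parameter: δ = d·√(n/2) = 0.61 × √(9/2) = 1.2940
One-sided α = 0.05 → critical value z_{0.05} = 1.645.
Power = Φ(δ − 1.645) = Φ(-0.351) = 0.3629.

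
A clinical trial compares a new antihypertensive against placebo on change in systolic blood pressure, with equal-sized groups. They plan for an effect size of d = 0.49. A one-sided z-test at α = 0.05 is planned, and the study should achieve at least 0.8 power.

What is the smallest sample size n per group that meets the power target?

n = 52 per group

For power 0.8 need Φ(δ − z_{0.05}) = 0.8, so δ = z_{0.05} + z_{0.20} = 1.645 + 0.842 = 2.486.
δ = d·√(n/2) ⇒ n = 2(δ/d)² = 2 × (2.486 / 0.49)² = 51.50.
Rounding up, n = 52 per group.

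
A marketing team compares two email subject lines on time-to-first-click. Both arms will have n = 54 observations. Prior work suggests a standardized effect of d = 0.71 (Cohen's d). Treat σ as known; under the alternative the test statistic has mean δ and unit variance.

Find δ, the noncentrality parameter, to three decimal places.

δ ≈ 3.689

δ = d·√(n/2) = 0.71 × √(54/2) = 3.6893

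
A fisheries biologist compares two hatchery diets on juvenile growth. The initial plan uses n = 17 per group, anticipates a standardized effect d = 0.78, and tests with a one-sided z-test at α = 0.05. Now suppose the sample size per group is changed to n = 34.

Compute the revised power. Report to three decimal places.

With n = 34 per group: δ = d·√(n/2) = 0.78 × √(34/2) = 3.2160. Critical value z_{0.05} = 1.645.
Revised power = P(Z > 1.645 − δ) = Φ(1.571) = 0.9419.

Power ≈ 0.942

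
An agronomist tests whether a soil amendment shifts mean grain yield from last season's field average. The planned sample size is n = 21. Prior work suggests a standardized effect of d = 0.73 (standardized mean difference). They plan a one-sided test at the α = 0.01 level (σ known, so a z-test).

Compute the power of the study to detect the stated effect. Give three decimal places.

Power ≈ 0.846

Noncentrality parameter: δ = d·√n = 0.73 × √21 = 3.3453
Critical value for a one-sided test at α = 0.01: z_α = 2.326.
Power = Φ(δ − 2.326) = Φ(1.019) = 0.8459.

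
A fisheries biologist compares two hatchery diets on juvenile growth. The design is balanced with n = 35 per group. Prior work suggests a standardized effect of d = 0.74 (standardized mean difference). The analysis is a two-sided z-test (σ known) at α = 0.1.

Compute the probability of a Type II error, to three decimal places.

β ≈ 0.073

Noncentrality parameter: δ = d·√(n/2) = 0.74 × √(35/2) = 3.0956
Critical value for a two-sided test at α = 0.1: z_{α/2} = 1.645.
Power = Φ(δ − 1.645) + Φ(−δ − 1.645) = Φ(1.451) + Φ(-4.740) = 0.9266 + 0.0000 = 0.9266.
Type II error: β = 1 − power = 1 − 0.9266 = 0.0734.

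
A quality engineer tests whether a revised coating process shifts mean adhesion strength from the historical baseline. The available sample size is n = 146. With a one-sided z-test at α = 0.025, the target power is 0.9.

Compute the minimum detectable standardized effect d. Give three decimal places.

Need Φ(δ − 1.960) = 0.9, so δ = 1.960 + 1.282 = 3.242.
δ = d·√n ⇒ d = δ/√n = 3.242/√146 = 0.2683.

d ≈ 0.268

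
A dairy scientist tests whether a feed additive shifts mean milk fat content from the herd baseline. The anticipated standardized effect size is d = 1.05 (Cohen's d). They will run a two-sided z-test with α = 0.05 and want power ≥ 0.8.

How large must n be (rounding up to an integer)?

n = 8

Set Φ(δ − 1.960) = 0.8; then δ − 1.960 = Φ⁻¹(0.8) = 0.842, giving δ = 2.802.
(The Φ(−δ − z_{α/2}) term is vanishingly small for δ > 0 and is dropped in the standard sample-size formula.)
δ = d·√n ⇒ n = (δ/d)² = (2.802 / 1.05)² = 7.12.
Round up to the next whole unit.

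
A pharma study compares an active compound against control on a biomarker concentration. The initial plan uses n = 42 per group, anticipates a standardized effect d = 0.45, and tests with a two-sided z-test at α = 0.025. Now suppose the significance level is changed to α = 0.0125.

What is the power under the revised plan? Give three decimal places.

δ = d·√(n/2) = 0.45 × √(42/2) = 2.0622 (unchanged). New critical value: z_{0.0063} = 2.498.
Revised power = Φ(δ − 2.498) + Φ(−δ − 2.498) = Φ(-0.436) + Φ(-4.560) = 0.3316 + 0.0000 = 0.3316.

Power ≈ 0.332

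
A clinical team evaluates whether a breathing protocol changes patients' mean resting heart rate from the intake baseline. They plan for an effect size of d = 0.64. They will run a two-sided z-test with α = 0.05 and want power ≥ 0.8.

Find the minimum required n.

n = 20

Set Φ(δ − 1.960) = 0.8; then δ − 1.960 = Φ⁻¹(0.8) = 0.842, giving δ = 2.802.
(For δ > 0 the lower-tail rejection region contributes negligibly to power, so the one-term inversion is standard.)
δ = d·√n ⇒ n = (δ/d)² = (2.802 / 0.64)² = 19.16.
Round up to the next whole unit.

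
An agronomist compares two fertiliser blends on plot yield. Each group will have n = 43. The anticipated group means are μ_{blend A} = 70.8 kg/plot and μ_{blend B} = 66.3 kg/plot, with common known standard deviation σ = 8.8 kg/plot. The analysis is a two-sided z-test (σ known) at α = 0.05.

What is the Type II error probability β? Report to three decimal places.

Standardized effect: d = |μ_{blend A} − μ_{blend B}| / σ = |70.8 − 66.3| / 8.8 = 0.5114
Noncentrality parameter: δ = d·√(n/2) = 0.5114 × √(43/2) = 2.3711
Two-sided α = 0.05 → critical value z_{0.025} = 1.960.
Power = Φ(δ − 1.960) + Φ(−δ − 1.960) = Φ(0.411) + Φ(-4.331) = 0.6595 + 0.0000 = 0.6595.
Type II error: β = 1 − power = 1 − 0.6595 = 0.3405.

β ≈ 0.340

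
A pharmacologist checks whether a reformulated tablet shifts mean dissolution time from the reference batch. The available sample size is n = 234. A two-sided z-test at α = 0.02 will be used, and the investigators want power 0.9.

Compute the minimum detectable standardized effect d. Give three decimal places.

Need Φ(δ − 2.326) = 0.9, so δ = 2.326 + 1.282 = 3.608.
(Lower-tail contribution to power is negligible for δ > 0.)
δ = d·√n ⇒ d = δ/√n = 3.608/√234 = 0.2359.

d ≈ 0.236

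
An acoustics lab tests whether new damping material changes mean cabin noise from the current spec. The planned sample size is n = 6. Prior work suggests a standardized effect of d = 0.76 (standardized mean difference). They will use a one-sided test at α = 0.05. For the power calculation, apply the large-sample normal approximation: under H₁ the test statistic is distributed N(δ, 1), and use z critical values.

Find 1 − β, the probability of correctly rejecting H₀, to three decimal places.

Power ≈ 0.586

Noncentrality parameter: λ = d·√n = 0.76 × √6 = 1.8616
Critical value for a one-sided test at α = 0.05: z_α = 1.645.
Power = P(Z > 1.645 − λ) = Φ(0.217) = 0.5858.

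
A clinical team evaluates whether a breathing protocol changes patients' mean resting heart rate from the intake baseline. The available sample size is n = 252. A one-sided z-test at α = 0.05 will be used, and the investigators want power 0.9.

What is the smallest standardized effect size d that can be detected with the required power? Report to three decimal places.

Need Φ(δ − 1.645) = 0.9, so δ = 1.645 + 1.282 = 2.926.
δ = d·√n ⇒ d = δ/√n = 2.926/√252 = 0.1843.

d ≈ 0.184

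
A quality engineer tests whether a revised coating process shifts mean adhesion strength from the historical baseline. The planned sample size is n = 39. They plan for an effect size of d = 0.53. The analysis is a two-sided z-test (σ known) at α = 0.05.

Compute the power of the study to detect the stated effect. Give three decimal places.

Power ≈ 0.911

Noncentrality parameter: δ = d·√n = 0.53 × √39 = 3.3098
Critical value for a two-sided test at α = 0.05: z_{α/2} = 1.960.
Power = Φ(δ − 1.960) + Φ(−δ − 1.960) = Φ(1.350) + Φ(-5.270) = 0.9115 + 0.0000 = 0.9115.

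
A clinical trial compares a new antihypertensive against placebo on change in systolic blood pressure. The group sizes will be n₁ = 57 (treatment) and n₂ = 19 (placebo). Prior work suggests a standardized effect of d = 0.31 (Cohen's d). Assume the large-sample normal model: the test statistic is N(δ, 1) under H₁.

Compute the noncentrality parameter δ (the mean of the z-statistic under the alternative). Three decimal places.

δ ≈ 1.170

The noncentrality parameter scales effect size by the design's sample-size factor: δ = d / √(1/n₁ + 1/n₂) = 0.31 / √(1/57 + 1/19) = 1.1702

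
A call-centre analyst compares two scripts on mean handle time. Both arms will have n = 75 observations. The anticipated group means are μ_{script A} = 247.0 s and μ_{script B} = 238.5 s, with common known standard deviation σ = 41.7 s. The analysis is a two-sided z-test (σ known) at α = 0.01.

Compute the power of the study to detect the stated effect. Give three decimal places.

Power ≈ 0.092

Standardized effect: d = |μ_{script A} − μ_{script B}| / σ = |247.0 − 238.5| / 41.7 = 0.2038
Noncentrality parameter: λ = d·√(n/2) = 0.2038 × √(75/2) = 1.2482
Two-sided α = 0.01 → critical value z_{0.005} = 2.576.
Power = Φ(λ − 2.576) + Φ(−λ − 2.576) = Φ(-1.328) + Φ(-3.824) = 0.0922 + 0.0001 = 0.0922.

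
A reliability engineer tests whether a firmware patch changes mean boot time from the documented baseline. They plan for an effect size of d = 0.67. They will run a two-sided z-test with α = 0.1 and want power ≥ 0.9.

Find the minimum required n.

Set Φ(δ − 1.645) = 0.9; then δ − 1.645 = Φ⁻¹(0.9) = 1.282, giving δ = 2.926.
(The Φ(−δ − z_{α/2}) term is vanishingly small for δ > 0 and is dropped in the standard sample-size formula.)
δ = d·√n ⇒ n = (δ/d)² = (2.926 / 0.67)² = 19.08.
Rounding up, n = 20.

n = 20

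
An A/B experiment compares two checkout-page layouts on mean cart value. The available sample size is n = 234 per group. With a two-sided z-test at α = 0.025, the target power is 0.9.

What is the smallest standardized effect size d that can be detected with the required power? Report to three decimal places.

d ≈ 0.326

Need Φ(δ − 2.241) = 0.9, so δ = 2.241 + 1.282 = 3.523.
(The second rejection-region term Φ(−δ − z_{α/2}) is negligible and dropped.)
δ = d·√(n/2) ⇒ d = δ/√(n/2) = 3.523/√(234/2) = 0.3257.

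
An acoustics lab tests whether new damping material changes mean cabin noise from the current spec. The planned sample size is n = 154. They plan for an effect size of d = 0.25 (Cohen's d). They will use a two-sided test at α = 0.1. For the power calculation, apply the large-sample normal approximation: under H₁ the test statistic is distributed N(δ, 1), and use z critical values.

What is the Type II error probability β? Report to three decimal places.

Noncentrality parameter: δ = d·√n = 0.25 × √154 = 3.1024
Critical value for a two-sided test at α = 0.1: z_{α/2} = 1.645.
Power = Φ(δ − 1.645) + Φ(−δ − 1.645) = Φ(1.458) + Φ(-4.747) = 0.9275 + 0.0000 = 0.9275.
Type II error: β = 1 − power = 1 − 0.9275 = 0.0725.

β ≈ 0.072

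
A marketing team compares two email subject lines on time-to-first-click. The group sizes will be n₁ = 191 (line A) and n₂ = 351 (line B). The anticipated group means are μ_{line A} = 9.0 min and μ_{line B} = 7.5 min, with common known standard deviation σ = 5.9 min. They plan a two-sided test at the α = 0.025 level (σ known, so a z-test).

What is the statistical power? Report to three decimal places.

Power ≈ 0.721

Standardized effect: d = |μ_{line A} − μ_{line B}| / σ = |9.0 − 7.5| / 5.9 = 0.2542
Noncentrality parameter: λ = d / √(1/n₁ + 1/n₂) = 0.2542 / √(1/191 + 1/351) = 2.8275
Critical value for a two-sided test at α = 0.025: z_{α/2} = 2.241.
Power = Φ(λ − 2.241) + Φ(−λ − 2.241) = Φ(0.586) + Φ(-5.069) = 0.7211 + 0.0000 = 0.7211.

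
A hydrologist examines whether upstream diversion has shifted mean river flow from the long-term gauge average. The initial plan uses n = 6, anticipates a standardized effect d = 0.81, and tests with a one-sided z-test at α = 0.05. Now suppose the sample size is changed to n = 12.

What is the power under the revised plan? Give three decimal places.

With n = 12: δ = d·√n = 0.81 × √12 = 2.8059. Critical value z_{0.05} = 1.645.
Revised power = Φ(δ − 1.645) = Φ(1.161) = 0.8772.

Power ≈ 0.877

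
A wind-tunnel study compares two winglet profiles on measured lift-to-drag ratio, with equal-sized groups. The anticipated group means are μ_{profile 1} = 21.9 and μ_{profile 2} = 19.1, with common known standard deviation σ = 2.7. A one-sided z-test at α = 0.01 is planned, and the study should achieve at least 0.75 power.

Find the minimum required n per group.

n = 17 per group

Standardized effect: d = |μ_{profile 1} − μ_{profile 2}| / σ = |21.9 − 19.1| / 2.7 = 1.0370
Set Φ(δ − 2.326) = 0.75; then δ − 2.326 = Φ⁻¹(0.75) = 0.674, giving δ = 3.001.
δ = d·√(n/2) ⇒ n = 2(δ/d)² = 2 × (3.001 / 1.0370)² = 16.75.
Rounding up, n = 17 per group.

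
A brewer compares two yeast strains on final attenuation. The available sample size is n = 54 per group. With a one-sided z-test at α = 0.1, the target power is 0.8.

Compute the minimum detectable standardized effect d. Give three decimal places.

Required noncentrality: δ = z_{0.1} + z_{0.20} = 1.282 + 0.842 = 2.123.
δ = d·√(n/2) ⇒ d = δ/√(n/2) = 2.123/√(54/2) = 0.4086.

d ≈ 0.409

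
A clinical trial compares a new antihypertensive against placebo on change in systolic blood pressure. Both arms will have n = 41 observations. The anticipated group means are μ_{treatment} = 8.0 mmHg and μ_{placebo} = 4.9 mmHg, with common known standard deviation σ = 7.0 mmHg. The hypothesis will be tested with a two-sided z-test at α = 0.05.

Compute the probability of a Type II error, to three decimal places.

Standardized effect: d = |μ_{treatment} − μ_{placebo}| / σ = |8.0 − 4.9| / 7.0 = 0.4429
Noncentrality parameter: δ = d·√(n/2) = 0.4429 × √(41/2) = 2.0051
Two-sided α = 0.05 → critical value z_{0.025} = 1.960.
Power = Φ(δ − 1.960) + Φ(−δ − 1.960) = Φ(0.045) + Φ(-3.965) = 0.5180 + 0.0000 = 0.5180.
Type II error: β = 1 − power = 1 − 0.5180 = 0.4820.

β ≈ 0.482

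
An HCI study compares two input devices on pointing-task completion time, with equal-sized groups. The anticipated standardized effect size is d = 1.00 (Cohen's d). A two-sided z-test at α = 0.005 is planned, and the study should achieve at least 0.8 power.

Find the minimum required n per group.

n = 27 per group

For power 0.8 need Φ(δ − z_{0.0025}) = 0.8, so δ = z_{0.0025} + z_{0.20} = 2.807 + 0.842 = 3.649.
(Ignoring the negligible lower-tail rejection probability gives the usual closed-form inversion.)
δ = d·√(n/2) ⇒ n = 2(δ/d)² = 2 × (3.649 / 1.00)² = 26.63.
Rounding up, n = 27 per group.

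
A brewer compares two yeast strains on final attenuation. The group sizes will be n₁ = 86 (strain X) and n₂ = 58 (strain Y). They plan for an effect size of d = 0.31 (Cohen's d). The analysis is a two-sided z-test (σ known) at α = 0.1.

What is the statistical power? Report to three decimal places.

Power ≈ 0.572

Noncentrality parameter: δ = d / √(1/n₁ + 1/n₂) = 0.31 / √(1/86 + 1/58) = 1.8245
Critical value for a two-sided test at α = 0.1: z_{α/2} = 1.645.
Power = Φ(δ − 1.645) + Φ(−δ − 1.645) = Φ(0.180) + Φ(-3.469) = 0.5713 + 0.0003 = 0.5715.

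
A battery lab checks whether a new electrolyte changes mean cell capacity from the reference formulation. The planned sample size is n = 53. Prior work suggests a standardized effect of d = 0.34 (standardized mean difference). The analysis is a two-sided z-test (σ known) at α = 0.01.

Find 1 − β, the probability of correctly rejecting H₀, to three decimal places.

Noncentrality parameter: δ = d·√n = 0.34 × √53 = 2.4752
Critical value for a two-sided test at α = 0.01: z_{α/2} = 2.576.
Power = Φ(δ − 2.576) + Φ(−δ − 2.576) = Φ(-0.101) + Φ(-5.051) = 0.4599 + 0.0000 = 0.4599.

Power ≈ 0.460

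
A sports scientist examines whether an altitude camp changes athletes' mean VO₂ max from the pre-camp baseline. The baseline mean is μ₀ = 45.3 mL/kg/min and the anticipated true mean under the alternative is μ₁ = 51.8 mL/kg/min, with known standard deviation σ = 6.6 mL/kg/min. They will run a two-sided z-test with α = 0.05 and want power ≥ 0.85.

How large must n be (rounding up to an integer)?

n = 10

Standardized effect: d = |μ₁ − μ₀| / σ = |51.8 − 45.3| / 6.6 = 0.9848
Set Φ(δ − 1.960) = 0.85; then δ − 1.960 = Φ⁻¹(0.85) = 1.036, giving δ = 2.996.
(For δ > 0 the lower-tail rejection region contributes negligibly to power, so the one-term inversion is standard.)
δ = d·√n ⇒ n = (δ/d)² = (2.996 / 0.9848)² = 9.26.
Round up to the next whole unit.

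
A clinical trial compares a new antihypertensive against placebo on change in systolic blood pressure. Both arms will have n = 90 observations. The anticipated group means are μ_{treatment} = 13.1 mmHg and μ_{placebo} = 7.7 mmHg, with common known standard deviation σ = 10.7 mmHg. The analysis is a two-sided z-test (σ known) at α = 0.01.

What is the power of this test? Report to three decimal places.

Standardized effect: d = |μ_{treatment} − μ_{placebo}| / σ = |13.1 − 7.7| / 10.7 = 0.5047
Noncentrality parameter: λ = d·√(n/2) = 0.5047 × √(90/2) = 3.3854
Two-sided α = 0.01 → critical value z_{0.005} = 2.576.
Power = Φ(λ − 2.576) + Φ(−λ − 2.576) = Φ(0.810) + Φ(-5.961) = 0.7909 + 0.0000 = 0.7909.

Power ≈ 0.791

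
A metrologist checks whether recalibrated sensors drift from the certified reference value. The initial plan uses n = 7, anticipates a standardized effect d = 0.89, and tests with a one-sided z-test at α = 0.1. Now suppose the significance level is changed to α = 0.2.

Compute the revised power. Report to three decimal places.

Power ≈ 0.935

δ = d·√n = 0.89 × √7 = 2.3547 (unchanged). New critical value: z_{0.2} = 0.842.
Revised power = Φ(δ − 0.842) = Φ(1.513) = 0.9349.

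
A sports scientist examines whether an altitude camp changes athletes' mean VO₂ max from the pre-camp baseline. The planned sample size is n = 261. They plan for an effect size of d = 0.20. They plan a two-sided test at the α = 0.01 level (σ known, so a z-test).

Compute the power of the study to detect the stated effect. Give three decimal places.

Power ≈ 0.744

Noncentrality parameter: δ = d·√n = 0.20 × √261 = 3.2311
Critical value for a two-sided test at α = 0.01: z_{α/2} = 2.576.
Power = Φ(δ − 2.576) + Φ(−δ − 2.576) = Φ(0.655) + Φ(-5.807) = 0.7439 + 0.0000 = 0.7439.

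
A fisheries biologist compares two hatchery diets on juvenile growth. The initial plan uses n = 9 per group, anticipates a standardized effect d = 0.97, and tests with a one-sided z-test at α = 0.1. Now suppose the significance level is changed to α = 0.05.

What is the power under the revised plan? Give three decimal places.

δ = d·√(n/2) = 0.97 × √(9/2) = 2.0577 (unchanged). New critical value: z_{0.05} = 1.645.
Revised power = P(Z > 1.645 − δ) = Φ(0.413) = 0.6601.

Power ≈ 0.660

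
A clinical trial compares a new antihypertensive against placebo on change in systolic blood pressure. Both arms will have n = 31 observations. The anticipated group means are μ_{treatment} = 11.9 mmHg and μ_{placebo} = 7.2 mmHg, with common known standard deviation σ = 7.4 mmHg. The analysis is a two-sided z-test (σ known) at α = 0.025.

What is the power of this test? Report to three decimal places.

Power ≈ 0.602

Standardized effect: d = |μ_{treatment} − μ_{placebo}| / σ = |11.9 − 7.2| / 7.4 = 0.6351
Noncentrality parameter: δ = d·√(n/2) = 0.6351 × √(31/2) = 2.5005
Two-sided α = 0.025 → critical value z_{0.0125} = 2.241.
Power = Φ(δ − 2.241) + Φ(−δ − 2.241) = Φ(0.259) + Φ(-4.742) = 0.6022 + 0.0000 = 0.6022.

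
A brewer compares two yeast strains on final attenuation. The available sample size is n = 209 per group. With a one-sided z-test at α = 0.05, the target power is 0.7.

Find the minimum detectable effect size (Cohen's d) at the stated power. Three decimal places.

d ≈ 0.212

Required noncentrality: δ = z_{0.05} + z_{0.30} = 1.645 + 0.524 = 2.169.
δ = d·√(n/2) ⇒ d = δ/√(n/2) = 2.169/√(209/2) = 0.2122.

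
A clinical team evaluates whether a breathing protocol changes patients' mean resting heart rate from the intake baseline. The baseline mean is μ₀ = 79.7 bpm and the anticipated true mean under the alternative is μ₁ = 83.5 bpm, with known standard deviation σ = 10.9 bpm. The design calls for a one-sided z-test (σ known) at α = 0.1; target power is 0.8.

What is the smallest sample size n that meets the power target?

Standardized effect: d = |μ₁ − μ₀| / σ = |83.5 − 79.7| / 10.9 = 0.3486
Set Φ(δ − 1.282) = 0.8; then δ − 1.282 = Φ⁻¹(0.8) = 0.842, giving δ = 2.123.
δ = d·√n ⇒ n = (δ/d)² = (2.123 / 0.3486)² = 37.09.
Round up to the next whole unit.

n = 38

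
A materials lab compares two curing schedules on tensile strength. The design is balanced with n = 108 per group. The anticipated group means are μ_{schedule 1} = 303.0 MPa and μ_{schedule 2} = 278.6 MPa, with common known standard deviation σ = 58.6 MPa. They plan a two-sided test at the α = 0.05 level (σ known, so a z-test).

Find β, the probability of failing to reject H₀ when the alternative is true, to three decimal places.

β ≈ 0.136

Standardized effect: d = |μ_{schedule 1} − μ_{schedule 2}| / σ = |303.0 − 278.6| / 58.6 = 0.4164
Noncentrality parameter: δ = d·√(n/2) = 0.4164 × √(108/2) = 3.0598
Two-sided α = 0.05 → critical value z_{0.025} = 1.960.
Power = Φ(δ − 1.960) + Φ(−δ − 1.960) = Φ(1.100) + Φ(-5.020) = 0.8643 + 0.0000 = 0.8643.
Type II error: β = 1 − power = 1 − 0.8643 = 0.1357.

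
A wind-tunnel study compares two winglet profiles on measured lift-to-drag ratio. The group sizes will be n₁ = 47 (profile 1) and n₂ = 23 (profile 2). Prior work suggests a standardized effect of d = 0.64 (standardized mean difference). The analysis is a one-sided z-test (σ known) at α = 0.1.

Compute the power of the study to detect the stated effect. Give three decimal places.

Power ≈ 0.891

Noncentrality parameter: δ = d / √(1/n₁ + 1/n₂) = 0.64 / √(1/47 + 1/23) = 2.5150
One-sided α = 0.1 → critical value z_{0.1} = 1.282.
Power = Φ(δ − 1.282) = Φ(1.233) = 0.8913.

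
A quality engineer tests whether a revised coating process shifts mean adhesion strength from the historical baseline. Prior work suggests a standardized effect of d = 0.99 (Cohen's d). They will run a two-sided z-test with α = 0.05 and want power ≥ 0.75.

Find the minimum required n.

n = 8

Set Φ(δ − 1.960) = 0.75; then δ − 1.960 = Φ⁻¹(0.75) = 0.674, giving δ = 2.634.
(The Φ(−δ − z_{α/2}) term is vanishingly small for δ > 0 and is dropped in the standard sample-size formula.)
δ = d·√n ⇒ n = (δ/d)² = (2.634 / 0.99)² = 7.08.
Round up to the next whole unit.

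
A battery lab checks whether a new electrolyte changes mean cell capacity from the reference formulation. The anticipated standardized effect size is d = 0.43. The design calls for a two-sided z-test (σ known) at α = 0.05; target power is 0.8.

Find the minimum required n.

n = 43

For power 0.8 need Φ(δ − z_{0.025}) = 0.8, so δ = z_{0.025} + z_{0.20} = 1.960 + 0.842 = 2.802.
(Ignoring the negligible lower-tail rejection probability gives the usual closed-form inversion.)
δ = d·√n ⇒ n = (δ/d)² = (2.802 / 0.43)² = 42.45.
Round up to the next whole unit.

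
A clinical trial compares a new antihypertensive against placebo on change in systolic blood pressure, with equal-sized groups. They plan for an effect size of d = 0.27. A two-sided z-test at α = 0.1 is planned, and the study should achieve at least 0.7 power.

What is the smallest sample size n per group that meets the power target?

n = 130 per group

Set Φ(δ − 1.645) = 0.7; then δ − 1.645 = Φ⁻¹(0.7) = 0.524, giving δ = 2.169.
(For δ > 0 the lower-tail rejection region contributes negligibly to power, so the one-term inversion is standard.)
δ = d·√(n/2) ⇒ n = 2(δ/d)² = 2 × (2.169 / 0.27)² = 129.10.
Rounding up, n = 130 per group.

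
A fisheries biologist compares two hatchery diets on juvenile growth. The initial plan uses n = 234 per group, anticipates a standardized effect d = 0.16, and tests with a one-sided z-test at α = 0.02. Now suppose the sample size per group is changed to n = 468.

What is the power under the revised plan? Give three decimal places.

Power ≈ 0.653

With n = 468 per group: δ = d·√(n/2) = 0.16 × √(468/2) = 2.4475. Critical value z_{0.02} = 2.054.
Revised power = Φ(δ − 2.054) = Φ(0.394) = 0.6531.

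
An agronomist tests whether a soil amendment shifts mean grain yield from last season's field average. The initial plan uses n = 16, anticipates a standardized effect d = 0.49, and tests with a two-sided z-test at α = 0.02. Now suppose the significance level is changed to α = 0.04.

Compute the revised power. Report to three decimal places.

Power ≈ 0.463

δ = d·√n = 0.49 × √16 = 1.9600 (unchanged). New critical value: z_{0.02} = 2.054.
Revised power = Φ(δ − 2.054) + Φ(−δ − 2.054) = Φ(-0.094) + Φ(-4.014) = 0.4627 + 0.0000 = 0.4627.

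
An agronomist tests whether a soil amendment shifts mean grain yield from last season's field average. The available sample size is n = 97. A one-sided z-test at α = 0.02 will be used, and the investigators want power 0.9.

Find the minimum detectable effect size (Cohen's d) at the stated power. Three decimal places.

d ≈ 0.339

Required noncentrality: δ = z_{0.02} + z_{0.10} = 2.054 + 1.282 = 3.335.
δ = d·√n ⇒ d = δ/√n = 3.335/√97 = 0.3386.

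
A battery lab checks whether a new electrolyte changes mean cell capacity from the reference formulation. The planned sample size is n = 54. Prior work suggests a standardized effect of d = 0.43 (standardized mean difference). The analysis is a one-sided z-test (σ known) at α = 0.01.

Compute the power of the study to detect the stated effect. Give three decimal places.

Noncentrality parameter: δ = d·√n = 0.43 × √54 = 3.1598
Critical value for a one-sided test at α = 0.01: z_α = 2.326.
Power = Φ(δ − 2.326) = Φ(0.833) = 0.7977.

Power ≈ 0.798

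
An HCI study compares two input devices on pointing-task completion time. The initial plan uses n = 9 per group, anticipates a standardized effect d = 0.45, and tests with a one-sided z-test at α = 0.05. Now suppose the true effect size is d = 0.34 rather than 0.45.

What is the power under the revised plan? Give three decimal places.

Power ≈ 0.178

With d = 0.34: δ = d·√(n/2) = 0.34 × √(9/2) = 0.7212. Critical value z_{0.05} = 1.645.
Revised power = P(Z > 1.645 − δ) = Φ(-0.924) = 0.1778.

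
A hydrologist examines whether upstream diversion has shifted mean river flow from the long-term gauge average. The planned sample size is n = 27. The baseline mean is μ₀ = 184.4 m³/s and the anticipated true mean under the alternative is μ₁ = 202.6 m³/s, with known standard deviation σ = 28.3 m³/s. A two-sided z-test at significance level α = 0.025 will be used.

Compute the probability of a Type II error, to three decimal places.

Standardized effect: d = |μ₁ − μ₀| / σ = |202.6 − 184.4| / 28.3 = 0.6431
Noncentrality parameter: δ = d·√n = 0.6431 × √27 = 3.3417
Two-sided α = 0.025 → critical value z_{0.0125} = 2.241.
Power = Φ(δ − 2.241) + Φ(−δ − 2.241) = Φ(1.100) + Φ(-5.583) = 0.8644 + 0.0000 = 0.8644.
Type II error: β = 1 − power = 1 − 0.8644 = 0.1356.

β ≈ 0.136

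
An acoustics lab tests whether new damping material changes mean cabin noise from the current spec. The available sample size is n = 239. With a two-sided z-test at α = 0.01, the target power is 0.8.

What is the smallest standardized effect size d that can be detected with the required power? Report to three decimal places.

d ≈ 0.221

Required noncentrality: δ = z_{0.005} + z_{0.20} = 2.576 + 0.842 = 3.417.
(Lower-tail contribution to power is negligible for δ > 0.)
δ = d·√n ⇒ d = δ/√n = 3.417/√239 = 0.2211.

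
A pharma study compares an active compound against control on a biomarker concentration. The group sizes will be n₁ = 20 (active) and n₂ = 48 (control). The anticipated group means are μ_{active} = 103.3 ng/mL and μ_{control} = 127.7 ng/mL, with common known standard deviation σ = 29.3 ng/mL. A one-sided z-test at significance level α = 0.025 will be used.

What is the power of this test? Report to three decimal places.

Power ≈ 0.879

Standardized effect: d = |μ_{active} − μ_{control}| / σ = |103.3 − 127.7| / 29.3 = 0.8328
Noncentrality parameter: δ = d / √(1/n₁ + 1/n₂) = 0.8328 / √(1/20 + 1/48) = 3.1290
Critical value for a one-sided test at α = 0.025: z_α = 1.960.
Power = Φ(δ − 1.960) = Φ(1.169) = 0.8788.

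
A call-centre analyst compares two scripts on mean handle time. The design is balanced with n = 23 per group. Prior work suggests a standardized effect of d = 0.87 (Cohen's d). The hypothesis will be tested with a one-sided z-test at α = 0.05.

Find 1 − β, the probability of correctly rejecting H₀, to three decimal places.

Power ≈ 0.904

Noncentrality parameter: δ = d·√(n/2) = 0.87 × √(23/2) = 2.9503
One-sided α = 0.05 → critical value z_{0.05} = 1.645.
Power = Φ(δ − 1.645) = Φ(1.305) = 0.9041.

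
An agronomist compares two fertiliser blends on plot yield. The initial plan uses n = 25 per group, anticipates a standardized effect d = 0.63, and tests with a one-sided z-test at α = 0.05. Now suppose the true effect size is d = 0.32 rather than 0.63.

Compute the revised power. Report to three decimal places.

Power ≈ 0.304

With d = 0.32: δ = d·√(n/2) = 0.32 × √(25/2) = 1.1314. Critical value z_{0.05} = 1.645.
Revised power = P(Z > 1.645 − δ) = Φ(-0.513) = 0.3038.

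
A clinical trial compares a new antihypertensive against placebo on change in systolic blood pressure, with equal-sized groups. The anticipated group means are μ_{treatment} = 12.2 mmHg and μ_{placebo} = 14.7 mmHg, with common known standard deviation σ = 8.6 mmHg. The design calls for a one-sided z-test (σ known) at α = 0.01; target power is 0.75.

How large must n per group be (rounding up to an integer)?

Standardized effect: d = |μ_{treatment} − μ_{placebo}| / σ = |12.2 − 14.7| / 8.6 = 0.2907
Set Φ(δ − 2.326) = 0.75; then δ − 2.326 = Φ⁻¹(0.75) = 0.674, giving δ = 3.001.
δ = d·√(n/2) ⇒ n = 2(δ/d)² = 2 × (3.001 / 0.2907)² = 213.12.
Round up to the next whole unit.

n = 214 per group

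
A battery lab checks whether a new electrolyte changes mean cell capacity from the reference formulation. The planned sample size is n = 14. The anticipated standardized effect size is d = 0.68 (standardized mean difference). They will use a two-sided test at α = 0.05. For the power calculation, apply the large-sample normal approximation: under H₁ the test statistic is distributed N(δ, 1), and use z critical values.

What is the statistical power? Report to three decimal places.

Noncentrality parameter: δ = d·√n = 0.68 × √14 = 2.5443
Two-sided α = 0.05 → critical value z_{0.025} = 1.960.
Power = Φ(δ − 1.960) + Φ(−δ − 1.960) = Φ(0.584) + Φ(-4.504) = 0.7205 + 0.0000 = 0.7205.

Power ≈ 0.721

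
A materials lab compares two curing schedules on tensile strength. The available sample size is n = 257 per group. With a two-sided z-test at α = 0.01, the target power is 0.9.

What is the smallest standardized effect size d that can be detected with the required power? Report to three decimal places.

Need Φ(δ − 2.576) = 0.9, so δ = 2.576 + 1.282 = 3.857.
(Lower-tail contribution to power is negligible for δ > 0.)
δ = d·√(n/2) ⇒ d = δ/√(n/2) = 3.857/√(257/2) = 0.3403.

d ≈ 0.340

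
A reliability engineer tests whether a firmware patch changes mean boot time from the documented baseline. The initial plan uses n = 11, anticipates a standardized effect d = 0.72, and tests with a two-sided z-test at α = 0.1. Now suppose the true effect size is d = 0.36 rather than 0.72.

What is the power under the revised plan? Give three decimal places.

Power ≈ 0.328

With d = 0.36: δ = d·√n = 0.36 × √11 = 1.1940. Critical value z_{0.05} = 1.645.
Revised power = Φ(δ − 1.645) + Φ(−δ − 1.645) = Φ(-0.451) + Φ(-2.839) = 0.3260 + 0.0023 = 0.3283.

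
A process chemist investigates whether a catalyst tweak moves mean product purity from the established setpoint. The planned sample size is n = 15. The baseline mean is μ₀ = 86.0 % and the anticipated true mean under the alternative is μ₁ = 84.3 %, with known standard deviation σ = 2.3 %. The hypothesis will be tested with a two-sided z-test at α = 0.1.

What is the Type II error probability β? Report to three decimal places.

Standardized effect: d = |μ₁ − μ₀| / σ = |84.3 − 86.0| / 2.3 = 0.7391
Noncentrality parameter: δ = d·√n = 0.7391 × √15 = 2.8626
Critical value for a two-sided test at α = 0.1: z_{α/2} = 1.645.
Power = Φ(δ − 1.645) + Φ(−δ − 1.645) = Φ(1.218) + Φ(-4.507) = 0.8883 + 0.0000 = 0.8884.
Type II error: β = 1 − power = 1 − 0.8884 = 0.1116.

β ≈ 0.112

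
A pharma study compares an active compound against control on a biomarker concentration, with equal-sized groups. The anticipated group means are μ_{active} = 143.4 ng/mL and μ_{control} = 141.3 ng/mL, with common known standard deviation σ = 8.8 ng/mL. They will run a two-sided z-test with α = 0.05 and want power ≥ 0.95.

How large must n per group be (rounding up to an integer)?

n = 457 per group

Standardized effect: d = |μ_{active} − μ_{control}| / σ = |143.4 − 141.3| / 8.8 = 0.2386
For power 0.95 need Φ(δ − z_{0.025}) = 0.95, so δ = z_{0.025} + z_{0.05} = 1.960 + 1.645 = 3.605.
(For δ > 0 the lower-tail rejection region contributes negligibly to power, so the one-term inversion is standard.)
δ = d·√(n/2) ⇒ n = 2(δ/d)² = 2 × (3.605 / 0.2386)² = 456.38.
Rounding up, n = 457 per group.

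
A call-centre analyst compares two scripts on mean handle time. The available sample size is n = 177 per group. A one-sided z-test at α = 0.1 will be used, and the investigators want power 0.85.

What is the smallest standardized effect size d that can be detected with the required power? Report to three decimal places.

d ≈ 0.246

Need Φ(δ − 1.282) = 0.85, so δ = 1.282 + 1.036 = 2.318.
δ = d·√(n/2) ⇒ d = δ/√(n/2) = 2.318/√(177/2) = 0.2464.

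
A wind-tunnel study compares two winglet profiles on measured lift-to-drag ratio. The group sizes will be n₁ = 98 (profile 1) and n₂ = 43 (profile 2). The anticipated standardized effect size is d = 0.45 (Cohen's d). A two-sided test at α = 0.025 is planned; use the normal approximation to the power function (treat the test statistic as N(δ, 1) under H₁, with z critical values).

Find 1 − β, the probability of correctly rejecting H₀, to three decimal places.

Noncentrality parameter: δ = d / √(1/n₁ + 1/n₂) = 0.45 / √(1/98 + 1/43) = 2.4601
Two-sided α = 0.025 → critical value z_{0.0125} = 2.241.
Power = Φ(δ − 2.241) + Φ(−δ − 2.241) = Φ(0.219) + Φ(-4.701) = 0.5866 + 0.0000 = 0.5866.

Power ≈ 0.587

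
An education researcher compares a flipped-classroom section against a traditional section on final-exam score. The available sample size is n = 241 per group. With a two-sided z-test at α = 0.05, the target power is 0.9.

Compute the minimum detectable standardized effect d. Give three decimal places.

Need Φ(δ − 1.960) = 0.9, so δ = 1.960 + 1.282 = 3.242.
(The second rejection-region term Φ(−δ − z_{α/2}) is negligible and dropped.)
δ = d·√(n/2) ⇒ d = δ/√(n/2) = 3.242/√(241/2) = 0.2953.

d ≈ 0.295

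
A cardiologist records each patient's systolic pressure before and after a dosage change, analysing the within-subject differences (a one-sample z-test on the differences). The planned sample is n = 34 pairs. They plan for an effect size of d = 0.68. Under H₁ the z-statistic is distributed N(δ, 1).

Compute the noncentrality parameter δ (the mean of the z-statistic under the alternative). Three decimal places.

The noncentrality parameter scales effect size by the design's sample-size factor: δ = d·√n = 0.68 × √34 = 3.9650

δ ≈ 3.965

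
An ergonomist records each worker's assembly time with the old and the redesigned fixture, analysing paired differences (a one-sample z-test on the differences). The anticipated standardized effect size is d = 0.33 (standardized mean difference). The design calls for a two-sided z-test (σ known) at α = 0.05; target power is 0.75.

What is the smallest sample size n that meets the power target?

n = 64

For power 0.75 need Φ(δ − z_{0.025}) = 0.75, so δ = z_{0.025} + z_{0.25} = 1.960 + 0.674 = 2.634.
(The Φ(−δ − z_{α/2}) term is vanishingly small for δ > 0 and is dropped in the standard sample-size formula.)
δ = d·√n ⇒ n = (δ/d)² = (2.634 / 0.33)² = 63.73.
Round up to the next whole unit.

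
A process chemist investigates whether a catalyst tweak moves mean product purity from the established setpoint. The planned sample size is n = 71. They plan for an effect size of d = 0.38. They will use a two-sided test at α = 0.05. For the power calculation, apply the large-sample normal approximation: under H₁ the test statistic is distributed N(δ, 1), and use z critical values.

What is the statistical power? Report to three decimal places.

Power ≈ 0.893

Noncentrality parameter: δ = d·√n = 0.38 × √71 = 3.2019
Critical value for a two-sided test at α = 0.05: z_{α/2} = 1.960.
Power = Φ(δ − 1.960) + Φ(−δ − 1.960) = Φ(1.242) + Φ(-5.162) = 0.8929 + 0.0000 = 0.8929.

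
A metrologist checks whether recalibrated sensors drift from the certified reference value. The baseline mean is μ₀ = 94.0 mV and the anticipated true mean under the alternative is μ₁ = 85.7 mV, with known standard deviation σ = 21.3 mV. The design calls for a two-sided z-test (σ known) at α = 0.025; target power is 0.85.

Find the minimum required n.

Standardized effect: d = |μ₁ − μ₀| / σ = |85.7 − 94.0| / 21.3 = 0.3897
For power 0.85 need Φ(δ − z_{0.0125}) = 0.85, so δ = z_{0.0125} + z_{0.15} = 2.241 + 1.036 = 3.278.
(The Φ(−δ − z_{α/2}) term is vanishingly small for δ > 0 and is dropped in the standard sample-size formula.)
δ = d·√n ⇒ n = (δ/d)² = (3.278 / 0.3897)² = 70.76.
Round up to the next whole unit.

n = 71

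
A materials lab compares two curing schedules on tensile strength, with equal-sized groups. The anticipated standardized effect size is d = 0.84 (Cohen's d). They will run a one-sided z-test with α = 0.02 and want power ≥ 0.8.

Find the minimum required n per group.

Set Φ(δ − 2.054) = 0.8; then δ − 2.054 = Φ⁻¹(0.8) = 0.842, giving δ = 2.895.
δ = d·√(n/2) ⇒ n = 2(δ/d)² = 2 × (2.895 / 0.84)² = 23.76.
Round up to the next whole unit.

n = 24 per group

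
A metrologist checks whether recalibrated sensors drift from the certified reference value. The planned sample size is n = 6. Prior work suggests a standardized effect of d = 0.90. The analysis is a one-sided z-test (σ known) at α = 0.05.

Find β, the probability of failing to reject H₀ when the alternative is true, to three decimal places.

β ≈ 0.288

Noncentrality parameter: λ = d·√n = 0.90 × √6 = 2.2045
Critical value for a one-sided test at α = 0.05: z_α = 1.645.
Power = P(Z > 1.645 − λ) = Φ(0.560) = 0.7122.
Type II error: β = 1 − power = 1 − 0.7122 = 0.2878.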